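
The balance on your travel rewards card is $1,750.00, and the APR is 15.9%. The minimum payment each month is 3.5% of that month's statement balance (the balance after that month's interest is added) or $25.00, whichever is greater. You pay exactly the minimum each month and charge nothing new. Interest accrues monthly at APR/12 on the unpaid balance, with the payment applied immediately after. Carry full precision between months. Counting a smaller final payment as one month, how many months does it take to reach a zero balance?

77 months

Monthly rate r = 15.9%/12 = 1.325% = 0.01325.
While 3.5% of the post-interest balance exceeds $25.00, each month B ← (B·(1+r))·(1 − 0.035), i.e. B shrinks by the factor (1+r)·0.965 = 0.97779.
This holds for months 1–41. Entering month 42 the balance is $696.69; 3.5% of the post-interest balance is now below $25.00, so the flat $25.00 minimum applies from here.
From month 42 a fixed $25.00 at rate r clears $696.69 in 36 more payments. Total: 41 + 36 = 77 months.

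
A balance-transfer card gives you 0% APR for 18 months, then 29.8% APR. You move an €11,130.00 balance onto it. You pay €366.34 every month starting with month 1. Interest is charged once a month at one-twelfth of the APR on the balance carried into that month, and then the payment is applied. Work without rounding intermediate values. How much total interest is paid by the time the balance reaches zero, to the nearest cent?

Promo months 1–18 at r₀ = 0%/12 = 0; months 19+ at r₁ = 29.8%/12 = 0.0248333.
After month 18 (no interest yet): B = €11,130.00 − 18·€366.34 = €4,535.88.
Then at r₁ with €366.34/mo: n₂ = −ln(1 − r₁·B/P)/ln(1+r₁) ≈ 14.98 → 15 more payments.
Total paid = 32·€366.34 + €358.42 = €12,081.30; interest = €12,081.30 − €11,130.00 = €951.30.

€951.30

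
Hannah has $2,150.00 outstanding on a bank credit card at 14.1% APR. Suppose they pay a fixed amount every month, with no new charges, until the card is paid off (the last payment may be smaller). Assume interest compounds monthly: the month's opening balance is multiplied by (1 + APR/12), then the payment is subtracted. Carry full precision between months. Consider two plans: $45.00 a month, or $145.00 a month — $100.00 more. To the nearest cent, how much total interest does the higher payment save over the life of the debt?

Monthly rate r = 14.1%/12 = 1.175% = 0.01175.
At $45.00/mo: n = ⌈−ln(1 − rB₀/P)/ln(1+r)⌉ = 71 payments (last $24.86); total interest = total paid − $2,150.00 = $1,024.86.
At $145.00/mo: 17 payments (last $56.40); total interest $226.40.
Interest saved = $1,024.86 − $226.40 = $798.46.

$798.46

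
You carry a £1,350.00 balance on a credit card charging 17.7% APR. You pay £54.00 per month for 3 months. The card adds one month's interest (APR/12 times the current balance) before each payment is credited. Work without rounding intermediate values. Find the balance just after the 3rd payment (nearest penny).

£1,246.22

Monthly rate r = 17.7%/12 = 1.475% = 0.01475.
Each month: B ← B·(1+r) − £54.00.
Month 1: interest £19.91; balance after payment £1,315.91.
Month 2: interest £19.41; balance after payment £1,281.32.
Month 3: interest £18.90; balance after payment £1,246.22.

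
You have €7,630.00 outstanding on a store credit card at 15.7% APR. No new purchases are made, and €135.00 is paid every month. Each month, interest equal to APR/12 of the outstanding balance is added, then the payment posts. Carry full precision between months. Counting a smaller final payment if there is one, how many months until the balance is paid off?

Monthly rate r = 15.7%/12 = 1.30833% = 0.0130833.
Recurrence: B ← B·(1+r) − €135.00.
Month 1: interest €99.83; balance after payment €7,594.83.
Month 2: interest €99.37; balance after payment €7,559.19.
Closed form: n = −ln(1 − rB₀/P)/ln(1+r) = −ln(0.26055)/ln(1.01308) ≈ 103.471, so the balance reaches zero during payment 104.

104 months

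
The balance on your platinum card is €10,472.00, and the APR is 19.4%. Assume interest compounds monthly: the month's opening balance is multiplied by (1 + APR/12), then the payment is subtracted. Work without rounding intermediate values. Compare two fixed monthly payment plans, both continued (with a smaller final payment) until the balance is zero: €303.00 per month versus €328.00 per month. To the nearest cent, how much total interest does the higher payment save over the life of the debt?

Monthly rate r = 19.4%/12 = 1.61667% = 0.0161667.
At €303.00/mo: n = ⌈−ln(1 − rB₀/P)/ln(1+r)⌉ = 52 payments (last €3.96); total interest = total paid − €10,472.00 = €4,984.96.
At €328.00/mo: 46 payments (last €88.44); total interest €4,376.44.
Interest saved = €4,984.96 − €4,376.44 = €608.52.

€608.52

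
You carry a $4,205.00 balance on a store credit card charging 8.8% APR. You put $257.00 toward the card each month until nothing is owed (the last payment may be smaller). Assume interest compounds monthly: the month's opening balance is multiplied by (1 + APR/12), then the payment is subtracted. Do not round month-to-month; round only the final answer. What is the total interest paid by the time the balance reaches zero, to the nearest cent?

Monthly rate r = 8.8%/12 = 0.733333% = 0.00733333.
Payoff takes n = ⌈−ln(1 − rB₀/P)/ln(1+r)⌉ = ⌈17.494⌉ = 18 payments; the last is $127.10.
Total paid = 17·$257.00 + $127.10 = $4,496.10.
Total interest = total paid − principal = $4,496.10 − $4,205.00 = $291.10.

$291.10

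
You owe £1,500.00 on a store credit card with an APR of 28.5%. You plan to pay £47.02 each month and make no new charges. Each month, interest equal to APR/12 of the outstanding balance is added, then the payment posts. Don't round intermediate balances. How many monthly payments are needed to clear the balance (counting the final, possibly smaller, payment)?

Monthly rate r = 28.5%/12 = 2.375% = 0.02375.
Recurrence: B ← B·(1+r) − £47.02.
Month 1: interest £35.62; balance after payment £1,488.61.
Month 2: interest £35.35; balance after payment £1,476.94.
Closed form: n = −ln(1 − rB₀/P)/ln(1+r) = −ln(0.24234)/ln(1.02375) ≈ 60.386, so the balance reaches zero during payment 61.

61 payments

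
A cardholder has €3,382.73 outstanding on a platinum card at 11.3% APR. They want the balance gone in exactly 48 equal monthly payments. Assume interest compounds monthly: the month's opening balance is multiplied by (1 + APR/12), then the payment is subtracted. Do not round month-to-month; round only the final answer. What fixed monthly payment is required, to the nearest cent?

€87.92

Monthly rate r = 11.3%/12 = 0.941667% = 0.00941667.
Level-payment amortization: P = B₀·r / (1 − (1+r)^(−n)) = 3382.73·0.00941667 / (1 − 1.00942^(−48)).
Denominator 1 − (1+r)^(−48) = 0.362298581.
P = 31.854 / 0.362298581 ≈ 87.92.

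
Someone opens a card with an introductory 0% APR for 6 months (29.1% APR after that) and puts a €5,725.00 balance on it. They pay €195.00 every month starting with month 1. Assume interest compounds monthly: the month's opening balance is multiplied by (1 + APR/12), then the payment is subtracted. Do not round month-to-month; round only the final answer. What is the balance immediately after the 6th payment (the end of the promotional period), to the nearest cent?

€4,555.00

Promo months 1–6 at r₀ = 0%/12 = 0; months 7+ at r₁ = 29.1%/12 = 0.02425.
After month 6 (no interest yet): B = €5,725.00 − 6·€195.00 = €4,555.00.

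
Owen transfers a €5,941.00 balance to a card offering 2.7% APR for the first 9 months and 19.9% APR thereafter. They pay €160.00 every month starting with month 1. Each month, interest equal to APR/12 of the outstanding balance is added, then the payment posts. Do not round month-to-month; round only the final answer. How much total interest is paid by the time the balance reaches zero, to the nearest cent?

Promo months 1–9 at r₀ = 2.7%/12 = 0.00225; months 10+ at r₁ = 19.9%/12 = 0.0165833.
After month 9: iterate B ← B·(1+r₀) − €160.00 for 9 months → €4,609.37.
Then at r₁ with €160.00/mo: n₂ = −ln(1 − r₁·B/P)/ln(1+r₁) ≈ 39.50 → 40 more payments.
Total paid = 48·€160.00 + €79.58 = €7,759.58; interest = €7,759.58 − €5,941.00 = €1,818.58.

€1,818.58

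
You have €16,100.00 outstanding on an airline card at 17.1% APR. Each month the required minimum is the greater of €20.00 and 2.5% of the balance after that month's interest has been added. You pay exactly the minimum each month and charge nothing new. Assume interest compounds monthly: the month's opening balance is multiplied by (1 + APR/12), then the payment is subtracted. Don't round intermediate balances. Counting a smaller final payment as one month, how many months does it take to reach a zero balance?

Monthly rate r = 17.1%/12 = 1.425% = 0.01425.
While 2.5% of the post-interest balance exceeds €20.00, each month B ← (B·(1+r))·(1 − 0.025), i.e. B shrinks by the factor (1+r)·0.975 = 0.98889.
This holds for months 1–271. Entering month 272 the balance is €780.51; 2.5% of the post-interest balance is now below €20.00, so the flat €20.00 minimum applies from here.
From month 272 a fixed €20.00 at rate r clears €780.51 in 58 more payments. Total: 271 + 58 = 329 months.

329 months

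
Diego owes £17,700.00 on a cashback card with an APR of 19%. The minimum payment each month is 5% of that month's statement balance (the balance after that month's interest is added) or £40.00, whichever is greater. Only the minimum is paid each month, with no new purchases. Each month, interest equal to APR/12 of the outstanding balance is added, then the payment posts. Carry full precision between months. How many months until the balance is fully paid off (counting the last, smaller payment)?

Monthly rate r = 19%/12 = 1.58333% = 0.0158333.
While 5% of the post-interest balance exceeds £40.00, each month B ← (B·(1+r))·(1 − 0.05), i.e. B shrinks by the factor (1+r)·0.95 = 0.96504.
This holds for months 1–88. Entering month 89 the balance is £772.73; 5% of the post-interest balance is now below £40.00, so the flat £40.00 minimum applies from here.
From month 89 a fixed £40.00 at rate r clears £772.73 in 24 more payments. Total: 88 + 24 = 112 months.

112 months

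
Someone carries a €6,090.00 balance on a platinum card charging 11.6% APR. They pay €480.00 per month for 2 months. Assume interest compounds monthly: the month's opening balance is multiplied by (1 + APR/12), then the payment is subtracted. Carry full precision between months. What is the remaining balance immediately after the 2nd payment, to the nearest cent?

Monthly rate r = 11.6%/12 = 0.966667% = 0.00966667.
Each month: B ← B·(1+r) − €480.00.
Month 1: interest €58.87; balance after payment €5,668.87.
Month 2: interest €54.80; balance after payment €5,243.67.

€5,243.67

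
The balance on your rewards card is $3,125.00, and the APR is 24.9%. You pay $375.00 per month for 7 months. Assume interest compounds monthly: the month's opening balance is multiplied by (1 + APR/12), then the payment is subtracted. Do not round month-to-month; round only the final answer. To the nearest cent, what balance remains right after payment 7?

Monthly rate r = 24.9%/12 = 2.075% = 0.02075.
Each month: B ← B·(1+r) − $375.00.
Month 1: interest $64.84; balance after payment $2,814.84.
Month 2: interest $58.41; balance after payment $2,498.25.
Month 3: interest $51.84; balance after payment $2,175.09.
Month 4: interest $45.13; balance after payment $1,845.22.
Month 5: interest $38.29; balance after payment $1,508.51.
Month 6: interest $31.30; balance after payment $1,164.81.
Month 7: interest $24.17; balance after payment $813.98.

$813.98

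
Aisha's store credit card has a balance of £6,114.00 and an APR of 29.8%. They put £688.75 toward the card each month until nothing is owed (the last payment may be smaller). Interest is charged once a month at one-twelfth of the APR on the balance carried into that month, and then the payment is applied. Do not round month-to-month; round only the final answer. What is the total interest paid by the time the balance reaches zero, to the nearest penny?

Monthly rate r = 29.8%/12 = 2.48333% = 0.0248333.
Payoff takes n = ⌈−ln(1 − rB₀/P)/ln(1+r)⌉ = ⌈10.152⌉ = 11 payments; the last is £105.85.
Total paid = 10·£688.75 + £105.85 = £6,993.35.
Total interest = total paid − principal = £6,993.35 − £6,114.00 = £879.35.

£879.35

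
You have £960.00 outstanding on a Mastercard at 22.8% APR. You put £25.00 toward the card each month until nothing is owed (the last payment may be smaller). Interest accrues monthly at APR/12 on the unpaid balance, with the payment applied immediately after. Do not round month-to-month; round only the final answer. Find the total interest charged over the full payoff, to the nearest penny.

£777.21

Monthly rate r = 22.8%/12 = 1.9% = 0.019.
Payoff takes n = ⌈−ln(1 − rB₀/P)/ln(1+r)⌉ = ⌈69.486⌉ = 70 payments; the last is £12.21.
Total paid = 69·£25.00 + £12.21 = £1,737.21.
Total interest = total paid − principal = £1,737.21 − £960.00 = £777.21.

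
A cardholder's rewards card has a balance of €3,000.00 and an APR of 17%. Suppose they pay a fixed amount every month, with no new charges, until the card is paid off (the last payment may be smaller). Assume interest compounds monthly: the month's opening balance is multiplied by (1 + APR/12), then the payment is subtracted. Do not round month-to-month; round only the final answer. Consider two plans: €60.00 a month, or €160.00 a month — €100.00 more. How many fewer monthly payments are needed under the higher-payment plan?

Monthly rate r = 17%/12 = 1.41667% = 0.0141667.
At €60.00/mo: n = ⌈−ln(1 − rB₀/P)/ln(1+r)⌉ = 88 payments (last €35.47); total interest = total paid − €3,000.00 = €2,255.47.
At €160.00/mo: 22 payments (last €151.59); total interest €511.59.
Payments saved = 88 − 22 = 66.

66 fewer payments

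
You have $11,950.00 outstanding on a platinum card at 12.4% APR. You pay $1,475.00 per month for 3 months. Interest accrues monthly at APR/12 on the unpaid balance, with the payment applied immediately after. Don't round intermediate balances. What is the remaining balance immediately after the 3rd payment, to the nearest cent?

Monthly rate r = 12.4%/12 = 1.03333% = 0.0103333.
Each month: B ← B·(1+r) − $1,475.00.
Month 1: interest $123.48; balance after payment $10,598.48.
Month 2: interest $109.52; balance after payment $9,233.00.
Month 3: interest $95.41; balance after payment $7,853.41.

$7,853.41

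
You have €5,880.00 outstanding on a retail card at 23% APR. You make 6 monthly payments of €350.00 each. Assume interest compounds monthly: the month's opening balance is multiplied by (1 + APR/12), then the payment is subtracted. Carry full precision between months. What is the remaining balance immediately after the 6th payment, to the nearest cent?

€4,386.21

Monthly rate r = 23%/12 = 1.91667% = 0.0191667.
Each month: B ← B·(1+r) − €350.00.
Month 1: interest €112.70; balance after payment €5,642.70.
Month 2: interest €108.15; balance after payment €5,400.85.
Month 3: interest €103.52; balance after payment €5,154.37.
Month 4: interest €98.79; balance after payment €4,903.16.
Month 5: interest €93.98; balance after payment €4,647.14.
Month 6: interest €89.07; balance after payment €4,386.21.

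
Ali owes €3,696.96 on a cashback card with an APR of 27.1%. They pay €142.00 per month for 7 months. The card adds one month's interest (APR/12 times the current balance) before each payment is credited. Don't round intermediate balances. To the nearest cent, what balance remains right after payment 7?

Monthly rate r = 27.1%/12 = 2.25833% = 0.0225833.
Each month: B ← B·(1+r) − €142.00.
Month 1: interest €83.49; balance after payment €3,638.45.
Month 2: interest €82.17; balance after payment €3,578.62.
Month 3: interest €80.82; balance after payment €3,517.44.
Month 4: interest €79.44; balance after payment €3,454.87.
Month 5: interest €78.02; balance after payment €3,390.89.
Month 6: interest €76.58; balance after payment €3,325.47.
Month 7: interest €75.10; balance after payment €3,258.57.

€3,258.57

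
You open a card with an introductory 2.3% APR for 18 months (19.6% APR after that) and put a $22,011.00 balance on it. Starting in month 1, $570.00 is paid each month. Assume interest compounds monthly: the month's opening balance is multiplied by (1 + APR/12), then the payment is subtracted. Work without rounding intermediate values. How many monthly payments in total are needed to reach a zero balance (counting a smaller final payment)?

45 months

Promo months 1–18 at r₀ = 2.3%/12 = 0.00191667; months 19+ at r₁ = 19.6%/12 = 0.0163333.
After month 18: iterate B ← B·(1+r₀) − $570.00 for 18 months → $12,354.00.
Then at r₁ with $570.00/mo: n₂ = −ln(1 − r₁·B/P)/ln(1+r₁) ≈ 26.97 → 27 more payments.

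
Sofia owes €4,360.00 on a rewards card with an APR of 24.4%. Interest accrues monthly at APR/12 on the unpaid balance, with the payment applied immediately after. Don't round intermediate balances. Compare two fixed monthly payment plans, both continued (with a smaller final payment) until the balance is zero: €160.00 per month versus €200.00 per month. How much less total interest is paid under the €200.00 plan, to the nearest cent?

€600.41

Monthly rate r = 24.4%/12 = 2.03333% = 0.0203333.
At €160.00/mo: n = ⌈−ln(1 − rB₀/P)/ln(1+r)⌉ = 41 payments (last €19.63); total interest = total paid − €4,360.00 = €2,059.63.
At €200.00/mo: 30 payments (last €19.22); total interest €1,459.22.
Interest saved = €2,059.63 − €1,459.22 = €600.41.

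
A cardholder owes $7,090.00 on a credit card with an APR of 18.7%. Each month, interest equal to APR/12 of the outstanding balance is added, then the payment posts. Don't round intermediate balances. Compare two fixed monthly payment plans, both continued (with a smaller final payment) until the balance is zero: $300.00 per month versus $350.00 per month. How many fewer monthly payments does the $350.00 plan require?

Monthly rate r = 18.7%/12 = 1.55833% = 0.0155833.
At $300.00/mo: n = ⌈−ln(1 − rB₀/P)/ln(1+r)⌉ = 30 payments (last $211.70); total interest = total paid − $7,090.00 = $1,821.70.
At $350.00/mo: 25 payments (last $186.38); total interest $1,496.38.
Payments saved = 30 − 25 = 5.

5 fewer payments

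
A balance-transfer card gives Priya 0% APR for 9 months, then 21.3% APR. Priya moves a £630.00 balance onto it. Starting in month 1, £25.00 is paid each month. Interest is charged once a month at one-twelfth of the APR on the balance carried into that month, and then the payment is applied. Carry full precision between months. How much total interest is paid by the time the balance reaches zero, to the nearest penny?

Promo months 1–9 at r₀ = 0%/12 = 0; months 10+ at r₁ = 21.3%/12 = 0.01775.
After month 9 (no interest yet): B = £630.00 − 9·£25.00 = £405.00.
Then at r₁ with £25.00/mo: n₂ = −ln(1 − r₁·B/P)/ln(1+r₁) ≈ 19.27 → 20 more payments.
Total paid = 28·£25.00 + £6.80 = £706.80; interest = £706.80 − £630.00 = £76.80.

£76.80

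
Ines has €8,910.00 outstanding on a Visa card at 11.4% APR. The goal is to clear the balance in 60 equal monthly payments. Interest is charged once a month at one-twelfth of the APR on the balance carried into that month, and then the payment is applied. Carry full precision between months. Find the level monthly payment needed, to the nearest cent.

€195.51

Monthly rate r = 11.4%/12 = 0.95% = 0.0095.
Level-payment amortization: P = B₀·r / (1 − (1+r)^(−n)) = 8910.00·0.0095 / (1 − 1.0095^(−60)).
Denominator 1 − (1+r)^(−60) = 0.432950981.
P = 84.645 / 0.432950981 ≈ 195.51.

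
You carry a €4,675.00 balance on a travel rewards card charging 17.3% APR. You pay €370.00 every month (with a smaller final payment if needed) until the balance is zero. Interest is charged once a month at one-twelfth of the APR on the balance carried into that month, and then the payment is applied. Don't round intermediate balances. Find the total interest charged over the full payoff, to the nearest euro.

€523

Monthly rate r = 17.3%/12 = 1.44167% = 0.0144167.
Payoff takes n = ⌈−ln(1 − rB₀/P)/ln(1+r)⌉ = ⌈14.048⌉ = 15 payments; the last is €18.01.
Total paid = 14·€370.00 + €18.01 = €5,198.01.
Total interest = total paid − principal = €5,198.01 − €4,675.00 = €523.01.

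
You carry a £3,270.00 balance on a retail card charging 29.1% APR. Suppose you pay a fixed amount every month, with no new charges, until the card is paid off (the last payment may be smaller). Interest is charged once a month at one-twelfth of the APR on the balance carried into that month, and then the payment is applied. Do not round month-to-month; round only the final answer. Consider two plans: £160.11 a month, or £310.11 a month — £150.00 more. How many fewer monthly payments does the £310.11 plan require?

16 fewer payments

Monthly rate r = 29.1%/12 = 2.425% = 0.02425.
At £160.11/mo: n = ⌈−ln(1 − rB₀/P)/ln(1+r)⌉ = 29 payments (last £86.22); total interest = total paid − £3,270.00 = £1,299.30.
At £310.11/mo: 13 payments (last £101.69); total interest £553.01.
Payments saved = 29 − 13 = 16.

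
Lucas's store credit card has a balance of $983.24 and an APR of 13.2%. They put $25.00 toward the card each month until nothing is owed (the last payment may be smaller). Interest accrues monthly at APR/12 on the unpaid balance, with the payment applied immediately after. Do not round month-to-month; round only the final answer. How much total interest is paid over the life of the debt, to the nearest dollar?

$312

Monthly rate r = 13.2%/12 = 1.1% = 0.011.
Payoff takes n = ⌈−ln(1 − rB₀/P)/ln(1+r)⌉ = ⌈51.804⌉ = 52 payments; the last is $20.13.
Total paid = 51·$25.00 + $20.13 = $1,295.13.
Total interest = total paid − principal = $1,295.13 − $983.24 = $311.89.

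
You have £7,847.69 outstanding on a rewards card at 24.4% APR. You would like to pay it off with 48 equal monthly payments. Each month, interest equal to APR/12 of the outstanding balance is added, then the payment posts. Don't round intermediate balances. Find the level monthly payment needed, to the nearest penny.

Monthly rate r = 24.4%/12 = 2.03333% = 0.0203333.
Level-payment amortization: P = B₀·r / (1 − (1+r)^(−n)) = 7847.69·0.0203333 / (1 − 1.02033^(−48)).
Denominator 1 − (1+r)^(−48) = 0.619477443.
P = 159.57 / 0.619477443 ≈ 257.59.

£257.59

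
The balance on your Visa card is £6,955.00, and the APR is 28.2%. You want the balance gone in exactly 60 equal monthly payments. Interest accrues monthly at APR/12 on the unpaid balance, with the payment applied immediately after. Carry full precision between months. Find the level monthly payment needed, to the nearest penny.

£217.39

Monthly rate r = 28.2%/12 = 2.35% = 0.0235.
Level-payment amortization: P = B₀·r / (1 − (1+r)^(−n)) = 6955.00·0.0235 / (1 − 1.0235^(−60)).
Denominator 1 − (1+r)^(−60) = 0.751841486.
P = 163.442 / 0.751841486 ≈ 217.39.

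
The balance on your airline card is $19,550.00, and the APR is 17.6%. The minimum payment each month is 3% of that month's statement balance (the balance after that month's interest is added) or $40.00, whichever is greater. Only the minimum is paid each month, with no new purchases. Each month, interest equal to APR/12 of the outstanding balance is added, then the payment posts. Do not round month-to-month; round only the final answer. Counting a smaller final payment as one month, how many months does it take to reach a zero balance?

215 months

Monthly rate r = 17.6%/12 = 1.46667% = 0.0146667.
While 3% of the post-interest balance exceeds $40.00, each month B ← (B·(1+r))·(1 − 0.03), i.e. B shrinks by the factor (1+r)·0.97 = 0.98423.
This holds for months 1–170. Entering month 171 the balance is $1,310.14; 3% of the post-interest balance is now below $40.00, so the flat $40.00 minimum applies from here.
From month 171 a fixed $40.00 at rate r clears $1,310.14 in 45 more payments. Total: 170 + 45 = 215 months.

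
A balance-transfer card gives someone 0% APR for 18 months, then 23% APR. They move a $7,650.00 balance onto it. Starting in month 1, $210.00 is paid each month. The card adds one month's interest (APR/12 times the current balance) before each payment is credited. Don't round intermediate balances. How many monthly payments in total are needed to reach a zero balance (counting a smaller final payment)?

Promo months 1–18 at r₀ = 0%/12 = 0; months 19+ at r₁ = 23%/12 = 0.0191667.
After month 18 (no interest yet): B = $7,650.00 − 18·$210.00 = $3,870.00.
Then at r₁ with $210.00/mo: n₂ = −ln(1 − r₁·B/P)/ln(1+r₁) ≈ 22.95 → 23 more payments.

41 months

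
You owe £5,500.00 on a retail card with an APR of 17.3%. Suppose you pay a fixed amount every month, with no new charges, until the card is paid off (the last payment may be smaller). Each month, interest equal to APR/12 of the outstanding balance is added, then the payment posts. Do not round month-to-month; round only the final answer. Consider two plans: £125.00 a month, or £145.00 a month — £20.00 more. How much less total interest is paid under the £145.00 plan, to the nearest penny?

Monthly rate r = 17.3%/12 = 1.44167% = 0.0144167.
At £125.00/mo: n = ⌈−ln(1 − rB₀/P)/ln(1+r)⌉ = 71 payments (last £35.74); total interest = total paid − £5,500.00 = £3,285.74.
At £145.00/mo: 56 payments (last £43.30); total interest £2,518.30.
Interest saved = £3,285.74 − £2,518.30 = £767.44.

£767.44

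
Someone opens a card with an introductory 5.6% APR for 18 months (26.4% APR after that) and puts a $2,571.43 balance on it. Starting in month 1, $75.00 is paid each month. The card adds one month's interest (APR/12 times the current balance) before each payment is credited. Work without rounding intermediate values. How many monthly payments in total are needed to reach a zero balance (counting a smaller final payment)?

Promo months 1–18 at r₀ = 5.6%/12 = 0.00466667; months 19+ at r₁ = 26.4%/12 = 0.022.
After month 18: iterate B ← B·(1+r₀) − $75.00 for 18 months → $1,391.31.
Then at r₁ with $75.00/mo: n₂ = −ln(1 − r₁·B/P)/ln(1+r₁) ≈ 24.10 → 25 more payments.

43 payments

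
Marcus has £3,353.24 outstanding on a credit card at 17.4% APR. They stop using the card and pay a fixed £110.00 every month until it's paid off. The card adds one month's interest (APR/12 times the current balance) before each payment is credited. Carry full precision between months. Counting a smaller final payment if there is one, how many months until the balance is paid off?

Monthly rate r = 17.4%/12 = 1.45% = 0.0145.
Recurrence: B ← B·(1+r) − £110.00.
Month 1: interest £48.62; balance after payment £3,291.86.
Month 2: interest £47.73; balance after payment £3,229.59.
Closed form: n = −ln(1 − rB₀/P)/ln(1+r) = −ln(0.55798)/ln(1.0145) ≈ 40.527, so the balance reaches zero during payment 41.

41 payments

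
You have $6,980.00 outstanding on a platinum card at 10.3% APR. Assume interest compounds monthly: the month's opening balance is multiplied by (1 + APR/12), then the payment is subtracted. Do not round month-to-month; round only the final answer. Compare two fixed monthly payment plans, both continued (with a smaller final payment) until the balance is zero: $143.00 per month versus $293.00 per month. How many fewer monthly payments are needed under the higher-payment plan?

37 fewer payments

Monthly rate r = 10.3%/12 = 0.858333% = 0.00858333.
At $143.00/mo: n = ⌈−ln(1 − rB₀/P)/ln(1+r)⌉ = 64 payments (last $75.41); total interest = total paid − $6,980.00 = $2,104.41.
At $293.00/mo: 27 payments (last $224.46); total interest $862.46.
Payments saved = 64 − 27 = 37.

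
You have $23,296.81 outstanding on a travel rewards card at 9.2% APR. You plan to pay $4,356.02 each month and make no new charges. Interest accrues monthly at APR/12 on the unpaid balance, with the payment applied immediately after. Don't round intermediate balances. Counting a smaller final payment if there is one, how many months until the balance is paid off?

Monthly rate r = 9.2%/12 = 0.766667% = 0.00766667.
Recurrence: B ← B·(1+r) − $4,356.02.
Month 1: interest $178.61; balance after payment $19,119.40.
Month 2: interest $146.58; balance after payment $14,909.96.
Month 3: interest $114.31; balance after payment $10,668.25.
Month 4: interest $81.79; balance after payment $6,394.02.
Month 5: interest $49.02; balance after payment $2,087.02.
Month 6: interest $16.00; balance after payment $0.00.

6 months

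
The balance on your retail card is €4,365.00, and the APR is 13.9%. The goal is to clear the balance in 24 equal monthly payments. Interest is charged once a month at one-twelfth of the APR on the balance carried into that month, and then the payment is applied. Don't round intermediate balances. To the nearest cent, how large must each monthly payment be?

Monthly rate r = 13.9%/12 = 1.15833% = 0.0115833.
Level-payment amortization: P = B₀·r / (1 − (1+r)^(−n)) = 4365.00·0.0115833 / (1 − 1.01158^(−24)).
Denominator 1 − (1+r)^(−24) = 0.241492235.
P = 50.5613 / 0.241492235 ≈ 209.37.

€209.37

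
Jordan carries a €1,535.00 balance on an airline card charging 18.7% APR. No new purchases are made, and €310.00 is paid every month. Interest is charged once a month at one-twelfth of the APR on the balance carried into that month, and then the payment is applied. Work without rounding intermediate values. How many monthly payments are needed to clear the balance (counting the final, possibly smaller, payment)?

6 months

Monthly rate r = 18.7%/12 = 1.55833% = 0.0155833.
Recurrence: B ← B·(1+r) − €310.00.
Month 1: interest €23.92; balance after payment €1,248.92.
Month 2: interest €19.46; balance after payment €958.38.
Month 3: interest €14.93; balance after payment €663.32.
Month 4: interest €10.34; balance after payment €363.65.
Month 5: interest €5.67; balance after payment €59.32.
Month 6: interest €0.92; balance after payment €0.00.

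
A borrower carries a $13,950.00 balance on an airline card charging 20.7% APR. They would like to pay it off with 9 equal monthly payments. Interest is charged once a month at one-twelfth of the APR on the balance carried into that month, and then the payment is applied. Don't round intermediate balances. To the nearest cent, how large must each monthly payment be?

$1,686.73

Monthly rate r = 20.7%/12 = 1.725% = 0.01725.
Level-payment amortization: P = B₀·r / (1 − (1+r)^(−n)) = 13950.00·0.01725 / (1 − 1.01725^(−9)).
Denominator 1 − (1+r)^(−9) = 0.142664685.
P = 240.637 / 0.142664685 ≈ 1686.73.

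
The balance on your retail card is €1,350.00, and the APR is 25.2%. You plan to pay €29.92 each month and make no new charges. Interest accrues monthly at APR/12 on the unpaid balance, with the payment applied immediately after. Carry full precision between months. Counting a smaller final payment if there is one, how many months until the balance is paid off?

142 months

Monthly rate r = 25.2%/12 = 2.1% = 0.021.
Recurrence: B ← B·(1+r) − €29.92.
Month 1: interest €28.35; balance after payment €1,348.43.
Month 2: interest €28.32; balance after payment €1,346.83.
Closed form: n = −ln(1 − rB₀/P)/ln(1+r) = −ln(0.052473)/ln(1.021) ≈ 141.823, so the balance reaches zero during payment 142.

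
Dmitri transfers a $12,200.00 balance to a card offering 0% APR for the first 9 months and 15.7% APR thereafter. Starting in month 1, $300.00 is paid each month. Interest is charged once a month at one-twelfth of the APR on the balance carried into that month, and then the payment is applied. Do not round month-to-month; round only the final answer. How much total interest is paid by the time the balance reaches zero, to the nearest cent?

Promo months 1–9 at r₀ = 0%/12 = 0; months 10+ at r₁ = 15.7%/12 = 0.0130833.
After month 9 (no interest yet): B = $12,200.00 − 9·$300.00 = $9,500.00.
Then at r₁ with $300.00/mo: n₂ = −ln(1 − r₁·B/P)/ln(1+r₁) ≈ 41.16 → 42 more payments.
Total paid = 50·$300.00 + $46.86 = $15,046.86; interest = $15,046.86 − $12,200.00 = $2,846.86.

$2,846.86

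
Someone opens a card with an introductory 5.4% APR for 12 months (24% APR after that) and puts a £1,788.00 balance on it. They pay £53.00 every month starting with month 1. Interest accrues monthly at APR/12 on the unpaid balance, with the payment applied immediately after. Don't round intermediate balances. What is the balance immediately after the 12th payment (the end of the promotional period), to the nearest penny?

Promo months 1–12 at r₀ = 5.4%/12 = 0.0045; months 13+ at r₁ = 24%/12 = 0.02.
After month 12: iterate B ← B·(1+r₀) − £53.00 for 12 months → £1,235.00.

£1,235.00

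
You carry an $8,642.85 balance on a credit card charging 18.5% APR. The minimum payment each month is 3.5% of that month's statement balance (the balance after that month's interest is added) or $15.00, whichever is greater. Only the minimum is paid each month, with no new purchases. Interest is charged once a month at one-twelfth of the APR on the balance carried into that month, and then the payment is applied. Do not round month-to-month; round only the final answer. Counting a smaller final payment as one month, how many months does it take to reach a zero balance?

Monthly rate r = 18.5%/12 = 1.54167% = 0.0154167.
While 3.5% of the post-interest balance exceeds $15.00, each month B ← (B·(1+r))·(1 − 0.035), i.e. B shrinks by the factor (1+r)·0.965 = 0.97988.
This holds for months 1–149. Entering month 150 the balance is $418.05; 3.5% of the post-interest balance is now below $15.00, so the flat $15.00 minimum applies from here.
From month 150 a fixed $15.00 at rate r clears $418.05 in 37 more payments. Total: 149 + 37 = 186 months.

186 months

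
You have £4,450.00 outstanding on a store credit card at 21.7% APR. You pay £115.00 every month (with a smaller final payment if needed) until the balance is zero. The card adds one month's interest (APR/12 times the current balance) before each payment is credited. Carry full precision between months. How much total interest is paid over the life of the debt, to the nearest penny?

£3,270.32

Monthly rate r = 21.7%/12 = 1.80833% = 0.0180833.
Payoff takes n = ⌈−ln(1 − rB₀/P)/ln(1+r)⌉ = ⌈67.132⌉ = 68 payments; the last is £15.32.
Total paid = 67·£115.00 + £15.32 = £7,720.32.
Total interest = total paid − principal = £7,720.32 − £4,450.00 = £3,270.32.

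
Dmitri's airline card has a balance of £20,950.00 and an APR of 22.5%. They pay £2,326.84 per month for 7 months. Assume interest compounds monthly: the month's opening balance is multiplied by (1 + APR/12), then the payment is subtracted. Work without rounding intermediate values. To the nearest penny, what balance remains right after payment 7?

Monthly rate r = 22.5%/12 = 1.875% = 0.01875.
Each month: B ← B·(1+r) − £2,326.84.
Month 1: interest £392.81; balance after payment £19,015.97.
Month 2: interest £356.55; balance after payment £17,045.68.
Month 3: interest £319.61; balance after payment £15,038.45.
Month 4: interest £281.97; balance after payment £12,993.58.
Month 5: interest £243.63; balance after payment £10,910.37.
Month 6: interest £204.57; balance after payment £8,788.10.
Month 7: interest £164.78; balance after payment £6,626.04.

£6,626.04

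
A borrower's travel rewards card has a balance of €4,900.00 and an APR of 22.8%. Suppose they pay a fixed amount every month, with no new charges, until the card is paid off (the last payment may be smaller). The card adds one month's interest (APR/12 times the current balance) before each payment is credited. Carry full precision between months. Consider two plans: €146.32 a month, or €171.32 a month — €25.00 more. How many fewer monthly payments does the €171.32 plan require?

Monthly rate r = 22.8%/12 = 1.9% = 0.019.
At €146.32/mo: n = ⌈−ln(1 − rB₀/P)/ln(1+r)⌉ = 54 payments (last €107.62); total interest = total paid − €4,900.00 = €2,962.58.
At €171.32/mo: 42 payments (last €112.47); total interest €2,236.59.
Payments saved = 54 − 42 = 12.

12 fewer payments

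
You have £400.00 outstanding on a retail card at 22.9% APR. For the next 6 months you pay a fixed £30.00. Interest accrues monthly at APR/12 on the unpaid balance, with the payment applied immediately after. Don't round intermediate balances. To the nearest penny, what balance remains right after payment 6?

Monthly rate r = 22.9%/12 = 1.90833% = 0.0190833.
Each month: B ← B·(1+r) − £30.00.
Month 1: interest £7.63; balance after payment £377.63.
Month 2: interest £7.21; balance after payment £354.84.
Month 3: interest £6.77; balance after payment £331.61.
Month 4: interest £6.33; balance after payment £307.94.
Month 5: interest £5.88; balance after payment £283.82.
Month 6: interest £5.42; balance after payment £259.23.

£259.23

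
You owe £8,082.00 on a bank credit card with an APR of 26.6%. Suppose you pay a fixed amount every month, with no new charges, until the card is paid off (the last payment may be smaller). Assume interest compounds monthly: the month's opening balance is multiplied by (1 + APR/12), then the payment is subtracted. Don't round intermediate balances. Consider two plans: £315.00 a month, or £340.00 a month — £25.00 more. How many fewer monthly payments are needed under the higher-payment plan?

Monthly rate r = 26.6%/12 = 2.21667% = 0.0221667.
At £315.00/mo: n = ⌈−ln(1 − rB₀/P)/ln(1+r)⌉ = 39 payments (last £114.23); total interest = total paid − £8,082.00 = £4,002.23.
At £340.00/mo: 35 payments (last £47.66); total interest £3,525.66.
Payments saved = 39 − 35 = 4.

4 fewer payments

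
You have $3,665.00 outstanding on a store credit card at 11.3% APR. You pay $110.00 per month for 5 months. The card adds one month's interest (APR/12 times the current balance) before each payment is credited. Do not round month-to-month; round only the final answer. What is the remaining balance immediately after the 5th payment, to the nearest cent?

$3,280.38

Monthly rate r = 11.3%/12 = 0.941667% = 0.00941667.
Each month: B ← B·(1+r) − $110.00.
Month 1: interest $34.51; balance after payment $3,589.51.
Month 2: interest $33.80; balance after payment $3,513.31.
Month 3: interest $33.08; balance after payment $3,436.40.
Month 4: interest $32.36; balance after payment $3,358.76.
Month 5: interest $31.63; balance after payment $3,280.38.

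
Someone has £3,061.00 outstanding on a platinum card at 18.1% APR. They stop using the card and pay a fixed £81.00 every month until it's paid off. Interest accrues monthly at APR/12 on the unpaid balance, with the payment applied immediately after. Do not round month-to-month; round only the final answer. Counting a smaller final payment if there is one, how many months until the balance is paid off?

57 payments

Monthly rate r = 18.1%/12 = 1.50833% = 0.0150833.
Recurrence: B ← B·(1+r) − £81.00.
Month 1: interest £46.17; balance after payment £3,026.17.
Month 2: interest £45.64; balance after payment £2,990.81.
Closed form: n = −ln(1 − rB₀/P)/ln(1+r) = −ln(0.43)/ln(1.01508) ≈ 56.375, so the balance reaches zero during payment 57.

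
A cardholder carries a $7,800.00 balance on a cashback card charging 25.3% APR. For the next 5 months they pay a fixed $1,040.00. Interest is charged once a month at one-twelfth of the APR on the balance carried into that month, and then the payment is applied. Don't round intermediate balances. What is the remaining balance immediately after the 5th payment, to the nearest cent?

$3,233.72

Monthly rate r = 25.3%/12 = 2.10833% = 0.0210833.
Each month: B ← B·(1+r) − $1,040.00.
Month 1: interest $164.45; balance after payment $6,924.45.
Month 2: interest $145.99; balance after payment $6,030.44.
Month 3: interest $127.14; balance after payment $5,117.58.
Month 4: interest $107.90; balance after payment $4,185.48.
Month 5: interest $88.24; balance after payment $3,233.72.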